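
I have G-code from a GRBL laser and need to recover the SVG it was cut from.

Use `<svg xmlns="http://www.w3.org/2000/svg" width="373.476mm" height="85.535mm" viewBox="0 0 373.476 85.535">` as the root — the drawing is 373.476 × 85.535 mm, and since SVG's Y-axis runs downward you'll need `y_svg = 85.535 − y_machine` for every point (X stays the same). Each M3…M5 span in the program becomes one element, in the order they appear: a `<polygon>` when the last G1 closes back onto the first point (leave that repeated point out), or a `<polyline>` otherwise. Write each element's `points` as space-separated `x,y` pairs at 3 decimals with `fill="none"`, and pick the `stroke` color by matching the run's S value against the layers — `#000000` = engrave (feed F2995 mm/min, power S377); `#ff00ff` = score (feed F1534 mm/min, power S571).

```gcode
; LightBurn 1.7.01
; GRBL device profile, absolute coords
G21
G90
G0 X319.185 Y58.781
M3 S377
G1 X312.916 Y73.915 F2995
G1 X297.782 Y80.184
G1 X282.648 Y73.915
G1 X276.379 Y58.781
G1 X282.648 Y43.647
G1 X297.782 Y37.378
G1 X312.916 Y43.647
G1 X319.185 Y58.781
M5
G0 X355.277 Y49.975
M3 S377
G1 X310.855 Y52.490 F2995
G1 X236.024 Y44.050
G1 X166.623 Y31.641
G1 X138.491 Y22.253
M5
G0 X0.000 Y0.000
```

Each laser-on run becomes one SVG element. Flip Y back into SVG space with y_svg = 85.535 − y_machine. Every run uses S377, so all elements get stroke `#000000` (engrave).

Run 1: The run returns to its start, so emit a `<polygon>` with points (Y-flipped): 319.185,26.754 312.916,11.620 297.782,5.351 282.648,11.620 276.379,26.754 282.648,41.888 297.782,48.157 312.916,41.888.

Run 2: The run is open, so emit a `<polyline>` with points (Y-flipped): 355.277,35.560 310.855,33.045 236.024,41.485 166.623,53.894 138.491,63.282.

<svg xmlns="http://www.w3.org/2000/svg" width="373.476mm" height="85.535mm" viewBox="0 0 373.476 85.535">
  <polygon points="319.185,26.754 312.916,11.620 297.782,5.351 282.648,11.620 276.379,26.754 282.648,41.888 297.782,48.157 312.916,41.888" fill="none" stroke="#000000"/>
  <polyline points="355.277,35.560 310.855,33.045 236.024,41.485 166.623,53.894 138.491,63.282" fill="none" stroke="#000000"/>
</svg>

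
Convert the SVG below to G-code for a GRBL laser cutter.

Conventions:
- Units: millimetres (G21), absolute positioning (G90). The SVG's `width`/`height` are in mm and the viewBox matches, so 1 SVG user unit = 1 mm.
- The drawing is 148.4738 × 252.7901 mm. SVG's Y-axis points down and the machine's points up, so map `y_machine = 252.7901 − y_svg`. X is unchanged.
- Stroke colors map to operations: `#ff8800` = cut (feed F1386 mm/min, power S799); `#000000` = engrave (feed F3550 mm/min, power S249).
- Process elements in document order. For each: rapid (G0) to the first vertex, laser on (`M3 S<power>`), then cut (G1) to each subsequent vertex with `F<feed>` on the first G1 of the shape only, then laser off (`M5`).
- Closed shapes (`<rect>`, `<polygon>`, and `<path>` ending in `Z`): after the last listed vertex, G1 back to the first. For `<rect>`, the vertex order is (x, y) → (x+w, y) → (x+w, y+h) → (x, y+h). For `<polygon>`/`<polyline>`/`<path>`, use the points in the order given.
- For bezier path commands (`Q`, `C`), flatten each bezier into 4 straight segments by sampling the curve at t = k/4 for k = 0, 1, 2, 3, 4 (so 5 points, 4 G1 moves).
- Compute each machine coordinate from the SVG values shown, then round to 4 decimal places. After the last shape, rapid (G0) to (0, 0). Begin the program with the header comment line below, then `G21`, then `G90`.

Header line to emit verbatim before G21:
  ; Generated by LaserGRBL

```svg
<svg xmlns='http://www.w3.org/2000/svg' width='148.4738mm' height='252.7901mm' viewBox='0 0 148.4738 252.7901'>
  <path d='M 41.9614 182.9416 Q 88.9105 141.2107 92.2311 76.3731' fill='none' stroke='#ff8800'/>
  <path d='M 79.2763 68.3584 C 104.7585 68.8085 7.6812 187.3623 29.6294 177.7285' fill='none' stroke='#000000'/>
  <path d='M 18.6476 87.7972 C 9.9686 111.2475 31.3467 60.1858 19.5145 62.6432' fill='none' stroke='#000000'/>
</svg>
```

; Generated by LaserGRBL
G21
G90
G0 X41.9614 Y69.8485
M3 S799
G1 X62.7092 Y92.1581 F1386
G1 X78.0034 Y117.3561
G1 X87.8440 Y145.4424
G1 X92.2311 Y176.4170
M5
G0 X79.2763 Y184.4317
M3 S249
G1 X79.1828 Y165.7980 F3550
G1 X55.7781 Y125.9652
G1 X31.7108 Y88.0231
G1 X29.6294 Y75.0616
M5
G0 X18.6476 Y164.9929
M3 S249
G1 X16.7855 Y159.3757 F3550
G1 X20.2635 Y169.6976
G1 X23.1503 Y183.9556
G1 X19.5145 Y190.1469
M5
G0 X0.0000 Y0.0000

viewBox `0 0 148.4738 252.7901` with mm width/height → 1 unit = 1 mm. Flip: y_m = 252.7901 − y_svg.

**Shape 1** — `<path>` quadratic bezier, stroke `#ff8800` → cut (S799, F1386). Control points (SVG): P0=(41.9614,182.9416), P1=(88.9105,141.2107), P2=(92.2311,76.3731); sampled at t=k/4. Machine vertices: (41.9614,69.8485) → (62.7092,92.1581) → (78.0034,117.3561) → (87.8440,145.4424) → (92.2311,176.4170). Open path.

**Shape 2** — `<path>` cubic bezier, stroke `#000000` → engrave (S249, F3550). Control points (SVG): P0=(79.2763,68.3584), P1=(104.7585,68.8085), P2=(7.6812,187.3623), P3=(29.6294,177.7285); sampled at t=k/4. Machine vertices: (79.2763,184.4317) → (79.1828,165.7980) → (55.7781,125.9652) → (31.7108,88.0231) → (29.6294,75.0616). Open path.

**Shape 3** — `<path>` cubic bezier, stroke `#000000` → engrave (S249, F3550). Control points (SVG): P0=(18.6476,87.7972), P1=(9.9686,111.2475), P2=(31.3467,60.1858), P3=(19.5145,62.6432); sampled at t=k/4. Machine vertices: (18.6476,164.9929) → (16.7855,159.3757) → (20.2635,169.6976) → (23.1503,183.9556) → (19.5145,190.1469). Open path.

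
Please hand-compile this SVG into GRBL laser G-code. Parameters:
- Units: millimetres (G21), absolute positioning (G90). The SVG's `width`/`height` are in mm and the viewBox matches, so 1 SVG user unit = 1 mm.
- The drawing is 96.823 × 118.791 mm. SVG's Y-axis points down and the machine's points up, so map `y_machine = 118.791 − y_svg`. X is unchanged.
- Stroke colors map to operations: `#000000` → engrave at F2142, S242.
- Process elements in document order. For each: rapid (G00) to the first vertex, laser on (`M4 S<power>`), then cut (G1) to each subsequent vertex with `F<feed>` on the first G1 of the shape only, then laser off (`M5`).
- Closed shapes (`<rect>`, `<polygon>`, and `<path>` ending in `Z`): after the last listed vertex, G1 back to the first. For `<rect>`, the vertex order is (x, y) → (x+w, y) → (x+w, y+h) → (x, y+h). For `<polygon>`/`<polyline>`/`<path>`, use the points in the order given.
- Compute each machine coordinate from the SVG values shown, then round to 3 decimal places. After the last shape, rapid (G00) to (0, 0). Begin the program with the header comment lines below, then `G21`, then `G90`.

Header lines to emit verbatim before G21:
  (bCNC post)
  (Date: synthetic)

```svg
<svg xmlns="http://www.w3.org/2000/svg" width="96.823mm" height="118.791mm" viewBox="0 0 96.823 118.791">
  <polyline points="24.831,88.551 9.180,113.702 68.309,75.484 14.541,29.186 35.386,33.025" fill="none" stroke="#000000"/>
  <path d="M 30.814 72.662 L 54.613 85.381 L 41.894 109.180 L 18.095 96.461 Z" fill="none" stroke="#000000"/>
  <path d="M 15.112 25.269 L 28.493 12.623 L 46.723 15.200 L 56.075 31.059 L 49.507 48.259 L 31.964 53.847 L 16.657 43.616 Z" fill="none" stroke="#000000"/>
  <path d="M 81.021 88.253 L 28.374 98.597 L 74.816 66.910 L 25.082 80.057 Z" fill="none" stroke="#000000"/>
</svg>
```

(bCNC post)
(Date: synthetic)
G21
G90
G00 X24.831 Y30.240
M4 S242
G1 X9.180 Y5.089 F2142
G1 X68.309 Y43.307
G1 X14.541 Y89.605
G1 X35.386 Y85.766
M5
G00 X30.814 Y46.129
M4 S242
G1 X54.613 Y33.410 F2142
G1 X41.894 Y9.611
G1 X18.095 Y22.330
G1 X30.814 Y46.129
M5
G00 X15.112 Y93.522
M4 S242
G1 X28.493 Y106.168 F2142
G1 X46.723 Y103.591
G1 X56.075 Y87.732
G1 X49.507 Y70.532
G1 X31.964 Y64.944
G1 X16.657 Y75.175
G1 X15.112 Y93.522
M5
G00 X81.021 Y30.538
M4 S242
G1 X28.374 Y20.194 F2142
G1 X74.816 Y51.881
G1 X25.082 Y38.734
G1 X81.021 Y30.538
M5
G00 X0.000 Y0.000

viewBox `0 0 96.823 118.791` with mm width/height → 1 unit = 1 mm. Flip: y_m = 118.791 − y_svg.

**Shape 1** — `<polyline>` open polyline, stroke `#000000` → engrave (S242, F2142). Machine vertices: (24.831,30.240) → (9.180,5.089) → (68.309,43.307) → (14.541,89.605) → (35.386,85.766). Open path.

**Shape 2** — `<path>` regular polygon, stroke `#000000` → engrave (S242, F2142). Machine vertices: (30.814,46.129) → (54.613,33.410) → (41.894,9.611) → (18.095,22.330) → (30.814,46.129). Closed: final G1 returns to the first vertex.

**Shape 3** — `<path>` regular polygon, stroke `#000000` → engrave (S242, F2142). Machine vertices: (15.112,93.522) → (28.493,106.168) → (46.723,103.591) → (56.075,87.732) → (49.507,70.532) → (31.964,64.944) → (16.657,75.175) → (15.112,93.522). Closed: final G1 returns to the first vertex.

**Shape 4** — `<path>` closed polygon, stroke `#000000` → engrave (S242, F2142). Machine vertices: (81.021,30.538) → (28.374,20.194) → (74.816,51.881) → (25.082,38.734) → (81.021,30.538). Closed: final G1 returns to the first vertex.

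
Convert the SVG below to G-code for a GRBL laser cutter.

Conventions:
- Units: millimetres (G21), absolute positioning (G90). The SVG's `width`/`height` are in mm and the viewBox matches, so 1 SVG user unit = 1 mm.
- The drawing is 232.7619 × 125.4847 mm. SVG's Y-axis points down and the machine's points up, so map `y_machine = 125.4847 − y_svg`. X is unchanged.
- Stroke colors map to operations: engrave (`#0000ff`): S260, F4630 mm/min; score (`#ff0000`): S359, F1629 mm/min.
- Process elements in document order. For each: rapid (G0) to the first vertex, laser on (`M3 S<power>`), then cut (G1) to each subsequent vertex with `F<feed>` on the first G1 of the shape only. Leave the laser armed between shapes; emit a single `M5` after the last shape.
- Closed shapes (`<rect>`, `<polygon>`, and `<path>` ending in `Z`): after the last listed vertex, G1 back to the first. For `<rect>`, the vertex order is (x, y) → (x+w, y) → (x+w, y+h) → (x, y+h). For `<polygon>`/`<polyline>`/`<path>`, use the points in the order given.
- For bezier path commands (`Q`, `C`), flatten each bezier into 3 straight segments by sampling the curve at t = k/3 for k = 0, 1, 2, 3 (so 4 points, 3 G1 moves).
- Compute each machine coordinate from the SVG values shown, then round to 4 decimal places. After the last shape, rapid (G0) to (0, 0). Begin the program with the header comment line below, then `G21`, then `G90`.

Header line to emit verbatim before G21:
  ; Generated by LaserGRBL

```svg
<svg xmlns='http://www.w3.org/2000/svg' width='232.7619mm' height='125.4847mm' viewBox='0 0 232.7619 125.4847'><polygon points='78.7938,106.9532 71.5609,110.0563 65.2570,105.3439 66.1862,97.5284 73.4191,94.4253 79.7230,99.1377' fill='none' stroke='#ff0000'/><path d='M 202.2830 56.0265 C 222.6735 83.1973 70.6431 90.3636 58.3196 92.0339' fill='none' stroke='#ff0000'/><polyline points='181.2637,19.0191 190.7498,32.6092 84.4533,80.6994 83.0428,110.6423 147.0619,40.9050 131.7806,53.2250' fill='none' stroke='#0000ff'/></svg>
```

viewBox `0 0 232.7619 125.4847` with mm width/height → 1 unit = 1 mm. Flip: y_m = 125.4847 − y_svg.

**Shape 1** — `<polygon>` regular polygon, stroke `#ff0000` → score (S359, F1629). Machine vertices: (78.7938,18.5315) → (71.5609,15.4284) → (65.2570,20.1408) → (66.1862,27.9563) → (73.4191,31.0594) → (79.7230,26.3470) → (78.7938,18.5315). Closed: final G1 returns to the first vertex.

**Shape 2** — `<path>` cubic bezier, stroke `#ff0000` → score (S359, F1629). Control points (SVG): P0=(202.2830,56.0265), P1=(222.6735,83.1973), P2=(70.6431,90.3636), P3=(58.3196,92.0339); sampled at t=k/3. Machine vertices: (202.2830,69.4582) → (176.7602,48.4182) → (105.6518,37.4905) → (58.3196,33.4508). Open path.

**Shape 3** — `<polyline>` open polyline, stroke `#0000ff` → engrave (S260, F4630). Machine vertices: (181.2637,106.4656) → (190.7498,92.8755) → (84.4533,44.7853) → (83.0428,14.8424) → (147.0619,84.5797) → (131.7806,72.2597). Open path.

; Generated by LaserGRBL
G21
G90
G0 X78.7938 Y18.5315
M3 S359
G1 X71.5609 Y15.4284 F1629
G1 X65.2570 Y20.1408
G1 X66.1862 Y27.9563
G1 X73.4191 Y31.0594
G1 X79.7230 Y26.3470
G1 X78.7938 Y18.5315
G0 X202.2830 Y69.4582
M3 S359
G1 X176.7602 Y48.4182 F1629
G1 X105.6518 Y37.4905
G1 X58.3196 Y33.4508
G0 X181.2637 Y106.4656
M3 S260
G1 X190.7498 Y92.8755 F4630
G1 X84.4533 Y44.7853
G1 X83.0428 Y14.8424
G1 X147.0619 Y84.5797
G1 X131.7806 Y72.2597
M5
G0 X0.0000 Y0.0000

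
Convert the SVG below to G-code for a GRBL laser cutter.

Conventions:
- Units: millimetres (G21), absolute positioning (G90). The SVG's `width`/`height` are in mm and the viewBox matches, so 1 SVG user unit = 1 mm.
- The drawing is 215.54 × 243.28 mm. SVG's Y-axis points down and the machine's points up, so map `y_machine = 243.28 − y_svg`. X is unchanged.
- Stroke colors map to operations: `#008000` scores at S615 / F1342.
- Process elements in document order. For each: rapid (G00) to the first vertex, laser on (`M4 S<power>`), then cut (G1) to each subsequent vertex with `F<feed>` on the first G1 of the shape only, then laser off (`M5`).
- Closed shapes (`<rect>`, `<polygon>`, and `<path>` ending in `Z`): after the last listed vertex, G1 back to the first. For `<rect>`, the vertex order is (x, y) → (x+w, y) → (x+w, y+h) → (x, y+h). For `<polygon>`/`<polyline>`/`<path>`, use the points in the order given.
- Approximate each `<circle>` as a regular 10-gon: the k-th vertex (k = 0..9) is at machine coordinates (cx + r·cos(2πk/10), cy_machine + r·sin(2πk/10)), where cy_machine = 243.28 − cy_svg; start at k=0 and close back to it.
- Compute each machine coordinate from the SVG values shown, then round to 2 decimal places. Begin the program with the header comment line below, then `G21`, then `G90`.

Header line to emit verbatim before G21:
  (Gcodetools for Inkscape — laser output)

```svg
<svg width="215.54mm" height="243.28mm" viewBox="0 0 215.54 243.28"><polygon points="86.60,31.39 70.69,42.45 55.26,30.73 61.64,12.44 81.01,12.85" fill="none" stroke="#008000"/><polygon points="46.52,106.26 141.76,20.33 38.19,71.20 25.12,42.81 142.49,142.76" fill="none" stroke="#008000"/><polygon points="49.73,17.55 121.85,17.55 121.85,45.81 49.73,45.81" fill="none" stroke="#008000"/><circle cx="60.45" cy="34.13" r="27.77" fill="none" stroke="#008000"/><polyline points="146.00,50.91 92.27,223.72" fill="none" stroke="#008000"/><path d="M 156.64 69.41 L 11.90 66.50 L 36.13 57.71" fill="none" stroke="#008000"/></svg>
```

(Gcodetools for Inkscape — laser output)
G21
G90
G00 X86.60 Y211.89
M4 S615
G1 X70.69 Y200.83 F1342
G1 X55.26 Y212.55
G1 X61.64 Y230.84
G1 X81.01 Y230.43
G1 X86.60 Y211.89
M5
G00 X46.52 Y137.02
M4 S615
G1 X141.76 Y222.95 F1342
G1 X38.19 Y172.08
G1 X25.12 Y200.47
G1 X142.49 Y100.52
G1 X46.52 Y137.02
M5
G00 X49.73 Y225.73
M4 S615
G1 X121.85 Y225.73 F1342
G1 X121.85 Y197.47
G1 X49.73 Y197.47
G1 X49.73 Y225.73
M5
G00 X88.22 Y209.15
M4 S615
G1 X82.92 Y225.47 F1342
G1 X69.03 Y235.56
G1 X51.87 Y235.56
G1 X37.98 Y225.47
G1 X32.68 Y209.15
G1 X37.98 Y192.83
G1 X51.87 Y182.74
G1 X69.03 Y182.74
G1 X82.92 Y192.83
G1 X88.22 Y209.15
M5
G00 X146.00 Y192.37
M4 S615
G1 X92.27 Y19.56 F1342
M5
G00 X156.64 Y173.87
M4 S615
G1 X11.90 Y176.78 F1342
G1 X36.13 Y185.57
M5

1 u = 1 mm; y_m = 243.28 − y.

[1] `<polygon>` regular polygon, #008000→score S615 F1342: (86.60,211.89) → (70.69,200.83) → (55.26,212.55) → (61.64,230.84) → (81.01,230.43) → (86.60,211.89) (closed)

[2] `<polygon>` closed polygon, #008000→score S615 F1342: (46.52,137.02) → (141.76,222.95) → (38.19,172.08) → (25.12,200.47) → (142.49,100.52) → (46.52,137.02) (closed)

[3] `<polygon>` rectangle, #008000→score S615 F1342: (49.73,225.73) → (121.85,225.73) → (121.85,197.47) → (49.73,197.47) → (49.73,225.73) (closed)

[4] `<circle>` circle, #008000→score S615 F1342: (88.22,209.15) → (82.92,225.47) → (69.03,235.56) → (51.87,235.56) → (37.98,225.47) → (32.68,209.15) → (37.98,192.83) → (51.87,182.74) → (69.03,182.74) → (82.92,192.83) → (88.22,209.15) (closed)

[5] `<polyline>` line segment, #008000→score S615 F1342: (146.00,192.37) → (92.27,19.56)

[6] `<path>` open polyline, #008000→score S615 F1342: (156.64,173.87) → (11.90,176.78) → (36.13,185.57)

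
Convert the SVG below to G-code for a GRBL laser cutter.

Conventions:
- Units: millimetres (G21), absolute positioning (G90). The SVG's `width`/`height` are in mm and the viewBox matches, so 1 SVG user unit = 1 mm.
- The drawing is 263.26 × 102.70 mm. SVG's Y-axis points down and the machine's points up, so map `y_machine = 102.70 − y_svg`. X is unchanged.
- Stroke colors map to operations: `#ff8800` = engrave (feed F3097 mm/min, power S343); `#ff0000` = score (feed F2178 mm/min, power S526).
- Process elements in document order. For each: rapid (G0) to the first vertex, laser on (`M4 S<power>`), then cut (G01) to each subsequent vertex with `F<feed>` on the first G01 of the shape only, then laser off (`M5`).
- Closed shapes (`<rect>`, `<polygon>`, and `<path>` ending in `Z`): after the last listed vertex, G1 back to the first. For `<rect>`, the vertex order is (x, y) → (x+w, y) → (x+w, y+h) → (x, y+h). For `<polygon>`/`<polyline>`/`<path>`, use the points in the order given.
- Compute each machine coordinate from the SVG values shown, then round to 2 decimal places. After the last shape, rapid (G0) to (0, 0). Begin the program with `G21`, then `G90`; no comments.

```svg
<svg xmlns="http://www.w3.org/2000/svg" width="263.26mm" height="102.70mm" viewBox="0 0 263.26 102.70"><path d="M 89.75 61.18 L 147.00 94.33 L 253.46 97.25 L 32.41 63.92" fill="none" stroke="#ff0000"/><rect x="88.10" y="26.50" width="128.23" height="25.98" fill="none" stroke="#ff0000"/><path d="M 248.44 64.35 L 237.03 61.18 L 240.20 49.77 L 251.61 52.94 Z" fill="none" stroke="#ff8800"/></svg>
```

Since the viewBox matches the mm dimensions, user units are millimetres directly. The only transform is the Y-flip y_m = 102.70 − y_svg.

Shape 1 is a open polyline drawn with `<path>`. Its stroke #ff0000 means score at S526, F2178. After flipping Y the toolpath is (89.75,41.52) → (147.00,8.37) → (253.46,5.45) → (32.41,38.78).

Shape 2 is a rectangle drawn with `<rect>`. Its stroke #ff0000 means score at S526, F2178. After flipping Y the toolpath is (88.10,76.20) → (216.33,76.20) → (216.33,50.22) → (88.10,50.22) → (88.10,76.20), returning to the start.

Shape 3 is a regular polygon drawn with `<path>`. Its stroke #ff8800 means engrave at S343, F3097. After flipping Y the toolpath is (248.44,38.35) → (237.03,41.52) → (240.20,52.93) → (251.61,49.76) → (248.44,38.35), returning to the start.

G21
G90
G0 X89.75 Y41.52
M4 S526
G01 X147.00 Y8.37 F2178
G01 X253.46 Y5.45
G01 X32.41 Y38.78
M5
G0 X88.10 Y76.20
M4 S526
G01 X216.33 Y76.20 F2178
G01 X216.33 Y50.22
G01 X88.10 Y50.22
G01 X88.10 Y76.20
M5
G0 X248.44 Y38.35
M4 S343
G01 X237.03 Y41.52 F3097
G01 X240.20 Y52.93
G01 X251.61 Y49.76
G01 X248.44 Y38.35
M5
G0 X0.00 Y0.00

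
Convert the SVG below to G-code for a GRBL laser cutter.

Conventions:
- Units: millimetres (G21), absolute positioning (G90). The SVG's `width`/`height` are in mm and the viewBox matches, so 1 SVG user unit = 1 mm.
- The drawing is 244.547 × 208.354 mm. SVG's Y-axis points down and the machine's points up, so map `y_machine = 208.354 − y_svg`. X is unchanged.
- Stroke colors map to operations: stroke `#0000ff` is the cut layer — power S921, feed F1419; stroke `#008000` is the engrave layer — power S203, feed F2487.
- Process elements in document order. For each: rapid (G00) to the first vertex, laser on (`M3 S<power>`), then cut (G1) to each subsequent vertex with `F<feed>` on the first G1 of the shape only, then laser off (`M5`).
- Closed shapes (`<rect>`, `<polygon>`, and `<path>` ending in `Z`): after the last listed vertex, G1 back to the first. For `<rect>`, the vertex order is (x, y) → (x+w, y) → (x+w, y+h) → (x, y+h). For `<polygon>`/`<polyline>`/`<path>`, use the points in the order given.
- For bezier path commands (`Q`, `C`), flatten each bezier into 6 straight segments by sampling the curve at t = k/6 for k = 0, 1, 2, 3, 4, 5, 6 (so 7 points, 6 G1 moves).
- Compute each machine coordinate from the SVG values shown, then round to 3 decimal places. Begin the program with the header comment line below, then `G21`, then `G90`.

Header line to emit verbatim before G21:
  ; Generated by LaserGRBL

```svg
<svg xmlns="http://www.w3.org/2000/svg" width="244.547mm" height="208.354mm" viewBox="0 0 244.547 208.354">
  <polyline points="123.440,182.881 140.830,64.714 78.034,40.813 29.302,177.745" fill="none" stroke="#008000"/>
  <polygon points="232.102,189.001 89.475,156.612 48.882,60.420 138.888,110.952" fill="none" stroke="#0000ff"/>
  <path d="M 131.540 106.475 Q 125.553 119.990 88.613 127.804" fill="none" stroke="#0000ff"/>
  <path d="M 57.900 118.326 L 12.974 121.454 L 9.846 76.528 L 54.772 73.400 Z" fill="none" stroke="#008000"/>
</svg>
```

1 u = 1 mm; y_m = 208.354 − y.

[1] `<polyline>` open polyline, #008000→engrave S203 F2487: (123.440,25.473) → (140.830,143.640) → (78.034,167.541) → (29.302,30.609)

[2] `<polygon>` closed polygon, #0000ff→cut S921 F1419: (232.102,19.353) → (89.475,51.742) → (48.882,147.934) → (138.888,97.402) → (232.102,19.353) (closed)

[3] `<path>` quadratic bezier, #0000ff→cut S921 F1419: (131.540,101.879) → (128.685,97.532) → (124.109,93.502) → (117.815,89.789) → (109.800,86.393) → (100.067,83.313) → (88.613,80.550)

[4] `<path>` regular polygon, #008000→engrave S203 F2487: (57.900,90.028) → (12.974,86.900) → (9.846,131.826) → (54.772,134.954) → (57.900,90.028) (closed)

; Generated by LaserGRBL
G21
G90
G00 X123.440 Y25.473
M3 S203
G1 X140.830 Y143.640 F2487
G1 X78.034 Y167.541
G1 X29.302 Y30.609
M5
G00 X232.102 Y19.353
M3 S921
G1 X89.475 Y51.742 F1419
G1 X48.882 Y147.934
G1 X138.888 Y97.402
G1 X232.102 Y19.353
M5
G00 X131.540 Y101.879
M3 S921
G1 X128.685 Y97.532 F1419
G1 X124.109 Y93.502
G1 X117.815 Y89.789
G1 X109.800 Y86.393
G1 X100.067 Y83.313
G1 X88.613 Y80.550
M5
G00 X57.900 Y90.028
M3 S203
G1 X12.974 Y86.900 F2487
G1 X9.846 Y131.826
G1 X54.772 Y134.954
G1 X57.900 Y90.028
M5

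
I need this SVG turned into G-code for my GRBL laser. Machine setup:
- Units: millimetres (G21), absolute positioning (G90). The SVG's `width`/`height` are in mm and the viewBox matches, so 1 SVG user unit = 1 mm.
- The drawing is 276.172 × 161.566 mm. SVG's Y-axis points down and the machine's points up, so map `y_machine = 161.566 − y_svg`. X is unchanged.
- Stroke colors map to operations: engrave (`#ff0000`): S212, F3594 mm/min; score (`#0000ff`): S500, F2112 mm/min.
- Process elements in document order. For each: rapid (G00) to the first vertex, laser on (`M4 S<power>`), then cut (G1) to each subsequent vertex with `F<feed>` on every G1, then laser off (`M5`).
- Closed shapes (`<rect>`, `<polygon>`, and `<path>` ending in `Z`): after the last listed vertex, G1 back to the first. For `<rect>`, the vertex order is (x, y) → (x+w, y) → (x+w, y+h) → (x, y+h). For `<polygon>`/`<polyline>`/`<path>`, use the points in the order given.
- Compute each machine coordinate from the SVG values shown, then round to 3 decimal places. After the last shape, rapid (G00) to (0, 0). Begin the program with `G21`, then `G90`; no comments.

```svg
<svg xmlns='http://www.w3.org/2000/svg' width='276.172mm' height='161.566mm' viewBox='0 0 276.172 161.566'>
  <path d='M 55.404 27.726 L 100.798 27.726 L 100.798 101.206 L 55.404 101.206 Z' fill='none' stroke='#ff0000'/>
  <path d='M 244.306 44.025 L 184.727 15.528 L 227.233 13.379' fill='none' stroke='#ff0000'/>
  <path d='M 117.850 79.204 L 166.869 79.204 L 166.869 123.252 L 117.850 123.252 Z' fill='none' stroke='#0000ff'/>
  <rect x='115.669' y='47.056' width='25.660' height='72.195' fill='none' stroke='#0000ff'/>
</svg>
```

G21
G90
G00 X55.404 Y133.840
M4 S212
G1 X100.798 Y133.840 F3594
G1 X100.798 Y60.360 F3594
G1 X55.404 Y60.360 F3594
G1 X55.404 Y133.840 F3594
M5
G00 X244.306 Y117.541
M4 S212
G1 X184.727 Y146.038 F3594
G1 X227.233 Y148.187 F3594
M5
G00 X117.850 Y82.362
M4 S500
G1 X166.869 Y82.362 F2112
G1 X166.869 Y38.314 F2112
G1 X117.850 Y38.314 F2112
G1 X117.850 Y82.362 F2112
M5
G00 X115.669 Y114.510
M4 S500
G1 X141.329 Y114.510 F2112
G1 X141.329 Y42.315 F2112
G1 X115.669 Y42.315 F2112
G1 X115.669 Y114.510 F2112
M5
G00 X0.000 Y0.000

1 u = 1 mm; y_m = 161.566 − y.

[1] `<path>` rectangle, #ff0000→engrave S212 F3594: (55.404,133.840) → (100.798,133.840) → (100.798,60.360) → (55.404,60.360) → (55.404,133.840) (closed)

[2] `<path>` open polyline, #ff0000→engrave S212 F3594: (244.306,117.541) → (184.727,146.038) → (227.233,148.187)

[3] `<path>` rectangle, #0000ff→score S500 F2112: (117.850,82.362) → (166.869,82.362) → (166.869,38.314) → (117.850,38.314) → (117.850,82.362) (closed)

[4] `<rect>` rectangle, #0000ff→score S500 F2112: (115.669,114.510) → (141.329,114.510) → (141.329,42.315) → (115.669,42.315) → (115.669,114.510) (closed)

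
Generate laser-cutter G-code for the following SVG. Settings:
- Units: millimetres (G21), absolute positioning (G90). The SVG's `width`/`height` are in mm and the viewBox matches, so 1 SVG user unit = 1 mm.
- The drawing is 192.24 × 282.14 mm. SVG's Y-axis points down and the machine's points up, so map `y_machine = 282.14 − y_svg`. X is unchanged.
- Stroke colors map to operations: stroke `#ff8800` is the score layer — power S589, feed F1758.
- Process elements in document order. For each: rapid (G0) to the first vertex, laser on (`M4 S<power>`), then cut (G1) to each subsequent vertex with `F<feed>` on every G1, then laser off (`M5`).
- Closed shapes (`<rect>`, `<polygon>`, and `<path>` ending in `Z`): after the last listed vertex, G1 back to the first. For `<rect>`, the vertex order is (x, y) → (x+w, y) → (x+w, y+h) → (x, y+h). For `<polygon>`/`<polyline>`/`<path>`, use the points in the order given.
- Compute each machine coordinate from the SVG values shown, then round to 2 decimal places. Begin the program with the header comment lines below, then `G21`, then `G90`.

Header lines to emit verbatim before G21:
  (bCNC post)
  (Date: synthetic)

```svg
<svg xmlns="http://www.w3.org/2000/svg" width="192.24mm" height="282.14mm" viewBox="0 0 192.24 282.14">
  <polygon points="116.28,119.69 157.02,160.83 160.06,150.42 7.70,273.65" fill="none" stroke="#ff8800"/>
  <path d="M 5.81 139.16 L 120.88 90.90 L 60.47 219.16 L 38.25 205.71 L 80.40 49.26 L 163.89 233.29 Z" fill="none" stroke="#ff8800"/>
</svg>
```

Since the viewBox matches the mm dimensions, user units are millimetres directly. The only transform is the Y-flip y_m = 282.14 − y_svg.

Shape 1 is a closed polygon drawn with `<polygon>`. Its stroke #ff8800 means score at S589, F1758. After flipping Y the toolpath is (116.28,162.45) → (157.02,121.31) → (160.06,131.72) → (7.70,8.49) → (116.28,162.45), returning to the start.

Shape 2 is a closed polygon drawn with `<path>`. Its stroke #ff8800 means score at S589, F1758. After flipping Y the toolpath is (5.81,142.98) → (120.88,191.24) → (60.47,62.98) → (38.25,76.43) → (80.40,232.88) → (163.89,48.85) → (5.81,142.98), returning to the start.

(bCNC post)
(Date: synthetic)
G21
G90
G0 X116.28 Y162.45
M4 S589
G1 X157.02 Y121.31 F1758
G1 X160.06 Y131.72 F1758
G1 X7.70 Y8.49 F1758
G1 X116.28 Y162.45 F1758
M5
G0 X5.81 Y142.98
M4 S589
G1 X120.88 Y191.24 F1758
G1 X60.47 Y62.98 F1758
G1 X38.25 Y76.43 F1758
G1 X80.40 Y232.88 F1758
G1 X163.89 Y48.85 F1758
G1 X5.81 Y142.98 F1758
M5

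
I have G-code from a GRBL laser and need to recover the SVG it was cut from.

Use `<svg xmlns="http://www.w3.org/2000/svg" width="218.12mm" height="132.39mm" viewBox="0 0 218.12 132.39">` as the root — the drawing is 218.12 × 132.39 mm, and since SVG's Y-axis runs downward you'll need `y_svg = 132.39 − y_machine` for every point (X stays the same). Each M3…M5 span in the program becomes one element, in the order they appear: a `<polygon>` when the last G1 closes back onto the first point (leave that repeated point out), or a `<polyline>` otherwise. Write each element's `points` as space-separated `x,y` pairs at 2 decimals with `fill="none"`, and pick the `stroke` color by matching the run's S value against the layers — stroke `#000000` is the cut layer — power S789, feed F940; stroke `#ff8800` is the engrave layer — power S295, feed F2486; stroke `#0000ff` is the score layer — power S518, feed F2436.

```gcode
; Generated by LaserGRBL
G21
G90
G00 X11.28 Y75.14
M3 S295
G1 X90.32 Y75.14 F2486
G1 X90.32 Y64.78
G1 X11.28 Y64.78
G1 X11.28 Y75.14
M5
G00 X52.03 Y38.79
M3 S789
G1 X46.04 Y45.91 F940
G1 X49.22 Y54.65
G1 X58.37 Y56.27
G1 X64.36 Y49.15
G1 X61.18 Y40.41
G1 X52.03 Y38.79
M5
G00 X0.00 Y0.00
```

Each laser-on run becomes one SVG element. Flip Y back into SVG space with y_svg = 132.39 − y_machine.

Run 1: power S295 maps to stroke `#ff8800` (engrave). The run returns to its start, so emit a `<polygon>` with points (Y-flipped): 11.28,57.25 90.32,57.25 90.32,67.61 11.28,67.61.

Run 2: the run's S789 means `#000000` (cut). The run returns to its start, so emit a `<polygon>` with points (Y-flipped): 52.03,93.60 46.04,86.48 49.22,77.74 58.37,76.12 64.36,83.24 61.18,91.98.

<svg xmlns="http://www.w3.org/2000/svg" width="218.12mm" height="132.39mm" viewBox="0 0 218.12 132.39">
  <polygon points="11.28,57.25 90.32,57.25 90.32,67.61 11.28,67.61" fill="none" stroke="#ff8800"/>
  <polygon points="52.03,93.60 46.04,86.48 49.22,77.74 58.37,76.12 64.36,83.24 61.18,91.98" fill="none" stroke="#000000"/>
</svg>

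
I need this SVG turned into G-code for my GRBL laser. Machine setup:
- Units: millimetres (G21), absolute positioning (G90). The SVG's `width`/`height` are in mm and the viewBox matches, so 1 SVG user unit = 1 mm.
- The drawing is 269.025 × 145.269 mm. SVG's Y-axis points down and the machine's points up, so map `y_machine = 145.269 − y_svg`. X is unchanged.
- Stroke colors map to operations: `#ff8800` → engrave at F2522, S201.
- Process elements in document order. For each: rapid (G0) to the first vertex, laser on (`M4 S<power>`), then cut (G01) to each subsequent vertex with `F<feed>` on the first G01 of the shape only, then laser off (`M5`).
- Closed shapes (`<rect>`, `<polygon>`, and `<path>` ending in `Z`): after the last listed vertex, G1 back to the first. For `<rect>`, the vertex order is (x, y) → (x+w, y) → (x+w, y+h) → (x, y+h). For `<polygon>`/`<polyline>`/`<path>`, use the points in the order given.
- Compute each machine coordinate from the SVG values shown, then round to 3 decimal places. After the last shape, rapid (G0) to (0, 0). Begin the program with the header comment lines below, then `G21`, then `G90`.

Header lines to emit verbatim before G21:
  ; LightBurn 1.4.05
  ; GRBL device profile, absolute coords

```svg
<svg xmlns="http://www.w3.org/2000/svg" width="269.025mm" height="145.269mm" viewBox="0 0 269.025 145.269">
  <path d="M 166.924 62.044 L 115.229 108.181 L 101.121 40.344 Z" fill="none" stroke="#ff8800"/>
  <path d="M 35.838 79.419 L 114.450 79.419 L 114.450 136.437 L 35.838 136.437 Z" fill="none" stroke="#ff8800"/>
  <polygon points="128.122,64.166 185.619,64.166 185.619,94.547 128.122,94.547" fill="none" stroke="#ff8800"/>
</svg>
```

Since the viewBox matches the mm dimensions, user units are millimetres directly. The only transform is the Y-flip y_m = 145.269 − y_svg.

Shape 1 is a regular polygon drawn with `<path>`. Its stroke #ff8800 means engrave at S201, F2522. After flipping Y the toolpath is (166.924,83.225) → (115.229,37.088) → (101.121,104.925) → (166.924,83.225), returning to the start.

Shape 2 is a rectangle drawn with `<path>`. Its stroke #ff8800 means engrave at S201, F2522. After flipping Y the toolpath is (35.838,65.850) → (114.450,65.850) → (114.450,8.832) → (35.838,8.832) → (35.838,65.850), returning to the start.

Shape 3 is a rectangle drawn with `<polygon>`. Its stroke #ff8800 means engrave at S201, F2522. After flipping Y the toolpath is (128.122,81.103) → (185.619,81.103) → (185.619,50.722) → (128.122,50.722) → (128.122,81.103), returning to the start.

; LightBurn 1.4.05
; GRBL device profile, absolute coords
G21
G90
G0 X166.924 Y83.225
M4 S201
G01 X115.229 Y37.088 F2522
G01 X101.121 Y104.925
G01 X166.924 Y83.225
M5
G0 X35.838 Y65.850
M4 S201
G01 X114.450 Y65.850 F2522
G01 X114.450 Y8.832
G01 X35.838 Y8.832
G01 X35.838 Y65.850
M5
G0 X128.122 Y81.103
M4 S201
G01 X185.619 Y81.103 F2522
G01 X185.619 Y50.722
G01 X128.122 Y50.722
G01 X128.122 Y81.103
M5
G0 X0.000 Y0.000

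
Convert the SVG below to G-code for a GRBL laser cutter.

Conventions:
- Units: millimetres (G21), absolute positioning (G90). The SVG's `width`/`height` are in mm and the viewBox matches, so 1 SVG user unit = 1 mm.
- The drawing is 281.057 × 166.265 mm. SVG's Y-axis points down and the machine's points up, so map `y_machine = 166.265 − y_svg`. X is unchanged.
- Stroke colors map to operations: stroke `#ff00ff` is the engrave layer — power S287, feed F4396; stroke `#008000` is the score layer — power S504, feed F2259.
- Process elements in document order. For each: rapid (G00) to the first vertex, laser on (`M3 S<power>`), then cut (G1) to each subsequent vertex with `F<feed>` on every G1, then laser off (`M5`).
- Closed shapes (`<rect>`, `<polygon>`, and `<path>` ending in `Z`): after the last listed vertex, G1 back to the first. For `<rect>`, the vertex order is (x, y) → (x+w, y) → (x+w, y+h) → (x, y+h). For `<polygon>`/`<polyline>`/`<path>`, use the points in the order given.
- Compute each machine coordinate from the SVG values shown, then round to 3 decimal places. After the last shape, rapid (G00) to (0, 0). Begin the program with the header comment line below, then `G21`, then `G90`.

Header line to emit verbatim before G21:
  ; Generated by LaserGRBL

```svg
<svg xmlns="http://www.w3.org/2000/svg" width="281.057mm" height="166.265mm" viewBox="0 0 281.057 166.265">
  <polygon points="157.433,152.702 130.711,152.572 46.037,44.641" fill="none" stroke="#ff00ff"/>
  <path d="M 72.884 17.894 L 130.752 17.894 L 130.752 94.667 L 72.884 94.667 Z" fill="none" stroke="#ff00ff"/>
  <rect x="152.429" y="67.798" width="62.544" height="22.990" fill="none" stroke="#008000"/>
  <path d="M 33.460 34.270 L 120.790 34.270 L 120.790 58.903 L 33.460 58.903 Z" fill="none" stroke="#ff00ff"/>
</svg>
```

; Generated by LaserGRBL
G21
G90
G00 X157.433 Y13.563
M3 S287
G1 X130.711 Y13.693 F4396
G1 X46.037 Y121.624 F4396
G1 X157.433 Y13.563 F4396
M5
G00 X72.884 Y148.371
M3 S287
G1 X130.752 Y148.371 F4396
G1 X130.752 Y71.598 F4396
G1 X72.884 Y71.598 F4396
G1 X72.884 Y148.371 F4396
M5
G00 X152.429 Y98.467
M3 S504
G1 X214.973 Y98.467 F2259
G1 X214.973 Y75.477 F2259
G1 X152.429 Y75.477 F2259
G1 X152.429 Y98.467 F2259
M5
G00 X33.460 Y131.995
M3 S287
G1 X120.790 Y131.995 F4396
G1 X120.790 Y107.362 F4396
G1 X33.460 Y107.362 F4396
G1 X33.460 Y131.995 F4396
M5
G00 X0.000 Y0.000

Since the viewBox matches the mm dimensions, user units are millimetres directly. The only transform is the Y-flip y_m = 166.265 − y_svg.

Shape 1 is a closed polygon drawn with `<polygon>`. Its stroke #ff00ff means engrave at S287, F4396. After flipping Y the toolpath is (157.433,13.563) → (130.711,13.693) → (46.037,121.624) → (157.433,13.563), returning to the start.

Shape 2 is a rectangle drawn with `<path>`. Its stroke #ff00ff means engrave at S287, F4396. After flipping Y the toolpath is (72.884,148.371) → (130.752,148.371) → (130.752,71.598) → (72.884,71.598) → (72.884,148.371), returning to the start.

Shape 3 is a rectangle drawn with `<rect>`. Its stroke #008000 means score at S504, F2259. After flipping Y the toolpath is (152.429,98.467) → (214.973,98.467) → (214.973,75.477) → (152.429,75.477) → (152.429,98.467), returning to the start.

Shape 4 is a rectangle drawn with `<path>`. Its stroke #ff00ff means engrave at S287, F4396. After flipping Y the toolpath is (33.460,131.995) → (120.790,131.995) → (120.790,107.362) → (33.460,107.362) → (33.460,131.995), returning to the start.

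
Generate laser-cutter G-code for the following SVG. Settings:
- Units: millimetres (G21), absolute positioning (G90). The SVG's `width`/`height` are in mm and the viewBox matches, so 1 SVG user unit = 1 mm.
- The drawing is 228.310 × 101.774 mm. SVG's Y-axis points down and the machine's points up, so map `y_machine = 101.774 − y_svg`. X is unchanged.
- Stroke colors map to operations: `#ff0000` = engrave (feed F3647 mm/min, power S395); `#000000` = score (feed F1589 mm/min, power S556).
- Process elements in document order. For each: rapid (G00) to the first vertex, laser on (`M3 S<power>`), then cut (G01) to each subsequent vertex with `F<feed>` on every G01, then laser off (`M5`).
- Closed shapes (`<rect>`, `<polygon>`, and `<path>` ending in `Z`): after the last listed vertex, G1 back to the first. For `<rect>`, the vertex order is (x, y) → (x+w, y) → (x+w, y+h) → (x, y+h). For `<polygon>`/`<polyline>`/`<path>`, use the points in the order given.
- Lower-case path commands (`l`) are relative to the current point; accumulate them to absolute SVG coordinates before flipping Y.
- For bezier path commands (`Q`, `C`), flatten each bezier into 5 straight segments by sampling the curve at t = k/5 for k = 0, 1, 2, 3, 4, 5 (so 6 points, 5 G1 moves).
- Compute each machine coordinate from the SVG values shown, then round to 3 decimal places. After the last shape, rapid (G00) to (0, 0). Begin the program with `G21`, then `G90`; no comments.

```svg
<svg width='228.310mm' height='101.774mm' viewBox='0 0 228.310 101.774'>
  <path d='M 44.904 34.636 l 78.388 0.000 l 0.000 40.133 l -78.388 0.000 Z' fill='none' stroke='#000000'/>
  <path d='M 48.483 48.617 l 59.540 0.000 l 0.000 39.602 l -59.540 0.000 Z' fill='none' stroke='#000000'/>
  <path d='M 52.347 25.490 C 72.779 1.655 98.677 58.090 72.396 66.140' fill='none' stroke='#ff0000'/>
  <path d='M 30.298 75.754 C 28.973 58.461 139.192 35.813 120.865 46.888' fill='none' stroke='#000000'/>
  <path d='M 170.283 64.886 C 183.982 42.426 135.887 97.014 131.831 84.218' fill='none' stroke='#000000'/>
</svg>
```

Since the viewBox matches the mm dimensions, user units are millimetres directly. The only transform is the Y-flip y_m = 101.774 − y_svg.

Shape 1 is a rectangle drawn with `<path>`. Its stroke #000000 means score at S556, F1589. After flipping Y the toolpath is (44.904,67.138) → (123.292,67.138) → (123.292,27.005) → (44.904,27.005) → (44.904,67.138), returning to the start.

Shape 2 is a rectangle drawn with `<path>`. Its stroke #000000 means score at S556, F1589. After flipping Y the toolpath is (48.483,53.157) → (108.023,53.157) → (108.023,13.555) → (48.483,13.555) → (48.483,53.157), returning to the start.

Shape 3 is a cubic bezier drawn with `<path>`. Its stroke #ff0000 means engrave at S395, F3647. After flipping Y the toolpath is (52.347,76.284) → (64.801,81.982) → (75.800,74.590) → (82.577,60.285) → (82.364,45.241) → (72.396,35.634).

Shape 4 is a cubic bezier drawn with `<path>`. Its stroke #000000 means score at S556, F1589. After flipping Y the toolpath is (30.298,26.020) → (40.968,36.726) → (66.883,46.841) → (96.521,54.490) → (118.356,57.797) → (120.865,54.886).

Shape 5 is a cubic bezier drawn with `<path>`. Its stroke #000000 means score at S556, F1589. After flipping Y the toolpath is (170.283,36.888) → (171.934,42.274) → (163.834,36.101) → (151.064,25.301) → (138.703,16.809) → (131.831,17.556).

G21
G90
G00 X44.904 Y67.138
M3 S556
G01 X123.292 Y67.138 F1589
G01 X123.292 Y27.005 F1589
G01 X44.904 Y27.005 F1589
G01 X44.904 Y67.138 F1589
M5
G00 X48.483 Y53.157
M3 S556
G01 X108.023 Y53.157 F1589
G01 X108.023 Y13.555 F1589
G01 X48.483 Y13.555 F1589
G01 X48.483 Y53.157 F1589
M5
G00 X52.347 Y76.284
M3 S395
G01 X64.801 Y81.982 F3647
G01 X75.800 Y74.590 F3647
G01 X82.577 Y60.285 F3647
G01 X82.364 Y45.241 F3647
G01 X72.396 Y35.634 F3647
M5
G00 X30.298 Y26.020
M3 S556
G01 X40.968 Y36.726 F1589
G01 X66.883 Y46.841 F1589
G01 X96.521 Y54.490 F1589
G01 X118.356 Y57.797 F1589
G01 X120.865 Y54.886 F1589
M5
G00 X170.283 Y36.888
M3 S556
G01 X171.934 Y42.274 F1589
G01 X163.834 Y36.101 F1589
G01 X151.064 Y25.301 F1589
G01 X138.703 Y16.809 F1589
G01 X131.831 Y17.556 F1589
M5
G00 X0.000 Y0.000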